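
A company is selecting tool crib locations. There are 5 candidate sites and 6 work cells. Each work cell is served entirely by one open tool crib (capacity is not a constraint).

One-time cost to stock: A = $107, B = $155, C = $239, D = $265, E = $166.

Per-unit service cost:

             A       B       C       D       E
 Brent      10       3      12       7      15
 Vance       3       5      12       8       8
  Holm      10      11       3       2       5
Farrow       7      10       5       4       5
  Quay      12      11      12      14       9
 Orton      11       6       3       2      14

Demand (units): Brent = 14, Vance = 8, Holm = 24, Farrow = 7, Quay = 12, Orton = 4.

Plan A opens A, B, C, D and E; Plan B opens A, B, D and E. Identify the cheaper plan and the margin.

Plan B is cheaper by 239.

Plan A: {A, B, C, D, E}: Brent→B 3·14=42, Vance→A 3·8=24, Holm→D 2·24=48, Farrow→D 4·7=28, Quay→E 9·12=108, Orton→D 2·4=8. Service 258; fixed 932; total 1190.
Plan B: {A, B, D, E}: Brent→B 3·14=42, Vance→A 3·8=24, Holm→D 2·24=48, Farrow→D 4·7=28, Quay→E 9·12=108, Orton→D 2·4=8. Service 258; fixed 693; total 951.
Difference: |1190 − 951| = 239.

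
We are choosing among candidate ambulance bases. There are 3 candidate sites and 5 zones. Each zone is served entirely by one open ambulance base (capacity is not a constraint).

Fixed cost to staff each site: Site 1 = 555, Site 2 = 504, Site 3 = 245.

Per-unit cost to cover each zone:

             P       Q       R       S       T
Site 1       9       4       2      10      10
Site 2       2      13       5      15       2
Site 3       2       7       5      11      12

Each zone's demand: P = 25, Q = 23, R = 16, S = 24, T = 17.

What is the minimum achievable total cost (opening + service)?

For any fixed open set, each zone goes to its cheapest open site; total = fixed + service.
{Site 3}: P→Site 3 2·25=50, Q→Site 3 7·23=161, R→Site 3 5·16=80, S→Site 3 11·24=264, T→Site 3 12·17=204. Service 759; fixed 245; total 1004.
{Site 1}: service 759 + fixed 555 = 1314
{Site 2}: service 823 + fixed 504 = 1327
{Site 1, Site 2, Site 3}: service 448 + fixed 1304 = 1752
No other subset beats 1004.

Minimum total cost: 1004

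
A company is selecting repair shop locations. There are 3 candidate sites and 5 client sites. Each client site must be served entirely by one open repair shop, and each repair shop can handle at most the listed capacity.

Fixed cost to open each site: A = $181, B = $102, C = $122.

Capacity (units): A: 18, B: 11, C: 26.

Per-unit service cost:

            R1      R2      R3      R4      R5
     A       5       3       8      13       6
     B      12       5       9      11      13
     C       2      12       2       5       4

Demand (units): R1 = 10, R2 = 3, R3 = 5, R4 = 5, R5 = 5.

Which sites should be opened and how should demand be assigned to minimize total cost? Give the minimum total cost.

Open {B, C}: R1→C 2·10=20, R2→B 5·3=15, R3→C 2·5=10, R4→C 5·5=25, R5→C 4·5=20.
Loads: B carries 3/11, C carries 25/26. Service 90; fixed 224; total 314.
Next best feasible plan costs 344.

Minimum total cost: 314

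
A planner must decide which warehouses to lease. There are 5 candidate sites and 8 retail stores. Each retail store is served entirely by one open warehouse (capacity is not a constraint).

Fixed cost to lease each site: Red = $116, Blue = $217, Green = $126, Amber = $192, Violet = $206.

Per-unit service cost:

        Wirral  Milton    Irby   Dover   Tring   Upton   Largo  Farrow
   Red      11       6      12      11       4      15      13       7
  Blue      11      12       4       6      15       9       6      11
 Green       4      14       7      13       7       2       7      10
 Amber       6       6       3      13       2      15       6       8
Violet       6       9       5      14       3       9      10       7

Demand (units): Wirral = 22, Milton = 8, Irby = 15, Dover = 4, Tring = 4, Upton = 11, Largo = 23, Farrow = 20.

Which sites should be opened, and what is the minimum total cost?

Open Red and Green; minimum total cost 866.

For any fixed open set, each retail store goes to its cheapest open site; total = fixed + service.
{Red, Green}: Wirral→Green 4·22=88, Milton→Red 6·8=48, Irby→Green 7·15=105, Dover→Red 11·4=44, Tring→Red 4·4=16, Upton→Green 2·11=22, Largo→Green 7·23=161, Farrow→Red 7·20=140. Service 624; fixed 242; total 866.
{Green, Amber}: service 561 + fixed 318 = 879
{Green}: service 768 + fixed 126 = 894
{Red, Blue, Green, Amber, Violet}: Wirral→Green 4·22=88, Milton→Red 6·8=48, Irby→Amber 3·15=45, Dover→Blue 6·4=24, Tring→Amber 2·4=8, Upton→Green 2·11=22, Largo→Blue 6·23=138, Farrow→Red 7·20=140. Service 513; fixed 857; total 1370.
No other subset beats 866.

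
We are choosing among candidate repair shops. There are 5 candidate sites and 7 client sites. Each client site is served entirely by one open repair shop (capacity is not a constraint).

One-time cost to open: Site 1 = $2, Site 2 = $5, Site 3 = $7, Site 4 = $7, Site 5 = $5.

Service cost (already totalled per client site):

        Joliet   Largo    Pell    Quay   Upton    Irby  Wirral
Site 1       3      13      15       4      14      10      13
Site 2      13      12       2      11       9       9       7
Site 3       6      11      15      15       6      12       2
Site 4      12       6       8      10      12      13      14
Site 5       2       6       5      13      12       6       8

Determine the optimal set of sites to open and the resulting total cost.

Open Site 1, Site 3 and Site 5; minimum total cost 45.

For any fixed open set, each client site goes to its cheapest open site; total = fixed + service.
{Site 1, Site 3, Site 5}: Joliet→Site 5 2, Largo→Site 5 6, Pell→Site 5 5, Quay→Site 1 4, Upton→Site 3 6, Irby→Site 5 6, Wirral→Site 3 2. Service 31; fixed 14; total 45.
{Site 1, Site 2, Site 3, Site 5}: Joliet→Site 5 2, Largo→Site 5 6, Pell→Site 2 2, Quay→Site 1 4, Upton→Site 3 6, Irby→Site 5 6, Wirral→Site 3 2. Service 28; fixed 19; total 47.
{Site 1, Site 2, Site 5}: service 36 + fixed 12 = 48
{Site 1, Site 2, Site 3, Site 4, Site 5}: service 28 + fixed 26 = 54
No other subset beats 45.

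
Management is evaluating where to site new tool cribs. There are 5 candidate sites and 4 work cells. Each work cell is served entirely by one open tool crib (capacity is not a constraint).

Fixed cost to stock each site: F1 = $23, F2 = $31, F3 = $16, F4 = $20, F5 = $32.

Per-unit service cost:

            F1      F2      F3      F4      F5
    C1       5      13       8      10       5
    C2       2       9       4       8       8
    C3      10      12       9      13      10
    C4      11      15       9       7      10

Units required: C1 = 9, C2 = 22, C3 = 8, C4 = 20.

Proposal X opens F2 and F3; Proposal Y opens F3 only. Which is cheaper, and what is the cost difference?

Proposal X: {F2, F3}: C1→F3 8·9=72, C2→F3 4·22=88, C3→F3 9·8=72, C4→F3 9·20=180. Service 412; fixed 47; total 459.
Proposal Y: {F3}: C1→F3 8·9=72, C2→F3 4·22=88, C3→F3 9·8=72, C4→F3 9·20=180. Service 412; fixed 16; total 428.
Difference: |459 − 428| = 31.

Proposal Y is cheaper by 31.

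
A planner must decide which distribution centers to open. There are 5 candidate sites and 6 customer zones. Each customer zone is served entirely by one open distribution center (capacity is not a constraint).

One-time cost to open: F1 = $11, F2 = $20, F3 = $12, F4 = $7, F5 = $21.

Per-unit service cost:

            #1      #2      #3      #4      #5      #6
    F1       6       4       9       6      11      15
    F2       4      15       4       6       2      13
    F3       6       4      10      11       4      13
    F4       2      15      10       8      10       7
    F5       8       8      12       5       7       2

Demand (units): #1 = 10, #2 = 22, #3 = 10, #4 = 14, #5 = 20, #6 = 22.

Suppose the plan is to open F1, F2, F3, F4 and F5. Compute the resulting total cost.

Total cost: 373

Each customer zone is assigned to its cheapest site among the open ones.
{F1, F2, F3, F4, F5}: #1→F4 2·10=20, #2→F1 4·22=88, #3→F2 4·10=40, #4→F5 5·14=70, #5→F2 2·20=40, #6→F5 2·22=44. Service 302; fixed 71; total 373.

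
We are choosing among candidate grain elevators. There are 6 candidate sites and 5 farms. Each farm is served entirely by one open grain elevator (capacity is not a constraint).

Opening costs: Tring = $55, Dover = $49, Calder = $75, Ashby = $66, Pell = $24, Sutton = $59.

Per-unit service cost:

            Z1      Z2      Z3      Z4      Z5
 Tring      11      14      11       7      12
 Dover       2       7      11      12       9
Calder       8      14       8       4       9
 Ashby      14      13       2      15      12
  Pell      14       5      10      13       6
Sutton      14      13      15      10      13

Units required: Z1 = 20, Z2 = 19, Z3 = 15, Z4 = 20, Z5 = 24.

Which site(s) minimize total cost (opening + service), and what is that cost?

Open Dover, Calder, Ashby and Pell; minimum total cost 603.

For any fixed open set, each farm goes to its cheapest open site; total = fixed + service.
{Dover, Calder, Ashby, Pell}: Z1→Dover 2·20=40, Z2→Pell 5·19=95, Z3→Ashby 2·15=30, Z4→Calder 4·20=80, Z5→Pell 6·24=144. Service 389; fixed 214; total 603.
{Dover, Calder, Pell}: Z1→Dover 2·20=40, Z2→Pell 5·19=95, Z3→Calder 8·15=120, Z4→Calder 4·20=80, Z5→Pell 6·24=144. Service 479; fixed 148; total 627.
{Tring, Dover, Ashby, Pell}: Z1→Dover 2·20=40, Z2→Pell 5·19=95, Z3→Ashby 2·15=30, Z4→Tring 7·20=140, Z5→Pell 6·24=144. Service 449; fixed 194; total 643.
{Tring, Dover, Calder, Ashby, Pell, Sutton}: Z1→Dover 2·20=40, Z2→Pell 5·19=95, Z3→Ashby 2·15=30, Z4→Calder 4·20=80, Z5→Pell 6·24=144. Service 389; fixed 328; total 717.
No other subset beats 603.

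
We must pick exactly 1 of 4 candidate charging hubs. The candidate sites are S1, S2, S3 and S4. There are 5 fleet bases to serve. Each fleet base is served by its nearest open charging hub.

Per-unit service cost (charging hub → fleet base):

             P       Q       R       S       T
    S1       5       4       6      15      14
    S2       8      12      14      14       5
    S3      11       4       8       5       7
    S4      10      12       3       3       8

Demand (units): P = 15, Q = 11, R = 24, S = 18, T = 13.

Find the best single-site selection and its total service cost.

Choose S4 only; total service cost 512.

With exactly 1 open, each fleet base uses its cheapest among the chosen.
{S4}: P→S4 10·15=150, Q→S4 12·11=132, R→S4 3·24=72, S→S4 3·18=54, T→S4 8·13=104. Service cost 512.
{S3}: service cost 582
{S1}: service cost 715
Among all 4 size-1 choices, {S4} is lowest.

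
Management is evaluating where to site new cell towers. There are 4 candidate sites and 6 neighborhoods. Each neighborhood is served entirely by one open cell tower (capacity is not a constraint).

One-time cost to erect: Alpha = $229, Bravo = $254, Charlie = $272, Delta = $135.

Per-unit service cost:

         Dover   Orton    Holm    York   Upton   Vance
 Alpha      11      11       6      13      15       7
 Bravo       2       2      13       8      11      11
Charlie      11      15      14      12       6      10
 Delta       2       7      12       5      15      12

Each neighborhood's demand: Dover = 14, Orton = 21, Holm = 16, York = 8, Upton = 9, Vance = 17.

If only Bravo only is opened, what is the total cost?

Each neighborhood is assigned to its cheapest site among the open ones.
{Bravo}: Dover→Bravo 2·14=28, Orton→Bravo 2·21=42, Holm→Bravo 13·16=208, York→Bravo 8·8=64, Upton→Bravo 11·9=99, Vance→Bravo 11·17=187. Service 628; fixed 254; total 882.

Total cost: 882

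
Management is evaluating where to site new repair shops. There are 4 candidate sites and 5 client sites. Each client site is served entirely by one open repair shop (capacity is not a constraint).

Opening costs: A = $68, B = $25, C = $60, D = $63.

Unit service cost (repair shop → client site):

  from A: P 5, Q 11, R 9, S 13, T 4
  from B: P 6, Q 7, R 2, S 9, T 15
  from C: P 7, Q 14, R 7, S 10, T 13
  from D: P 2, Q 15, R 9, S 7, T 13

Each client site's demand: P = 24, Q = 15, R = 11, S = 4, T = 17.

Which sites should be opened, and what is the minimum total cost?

For any fixed open set, each client site goes to its cheapest open site; total = fixed + service.
{A, B, D}: P→D 2·24=48, Q→B 7·15=105, R→B 2·11=22, S→D 7·4=28, T→A 4·17=68. Service 271; fixed 156; total 427.
{A, B}: service 351 + fixed 93 = 444
{A, B, C, D}: service 271 + fixed 216 = 487
{B}: service 562 + fixed 25 = 587
No other subset beats 427.

Open A, B and D; minimum total cost 427.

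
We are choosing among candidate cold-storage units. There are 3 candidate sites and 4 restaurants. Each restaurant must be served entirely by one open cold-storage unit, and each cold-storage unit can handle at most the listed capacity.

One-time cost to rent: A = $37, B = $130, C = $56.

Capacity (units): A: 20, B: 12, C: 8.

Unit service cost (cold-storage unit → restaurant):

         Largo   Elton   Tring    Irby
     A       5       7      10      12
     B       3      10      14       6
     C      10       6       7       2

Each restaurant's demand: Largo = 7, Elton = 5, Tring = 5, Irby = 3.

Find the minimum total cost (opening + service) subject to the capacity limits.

Open {A}: Largo→A 5·7=35, Elton→A 7·5=35, Tring→A 10·5=50, Irby→A 12·3=36.
Loads: A carries 20/20. Service 156; fixed 37; total 193.
Next best feasible plan costs 204.

Minimum total cost: 193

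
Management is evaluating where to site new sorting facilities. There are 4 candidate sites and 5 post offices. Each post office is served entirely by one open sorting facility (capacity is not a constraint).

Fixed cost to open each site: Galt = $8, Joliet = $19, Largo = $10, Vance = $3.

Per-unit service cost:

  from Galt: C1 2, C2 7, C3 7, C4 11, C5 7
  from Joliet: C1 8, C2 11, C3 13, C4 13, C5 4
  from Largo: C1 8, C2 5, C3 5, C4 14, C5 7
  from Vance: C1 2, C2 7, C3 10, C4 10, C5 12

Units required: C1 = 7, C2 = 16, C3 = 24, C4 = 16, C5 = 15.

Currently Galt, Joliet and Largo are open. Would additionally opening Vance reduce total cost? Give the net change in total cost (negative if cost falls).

Current service cost with {Galt, Joliet, Largo}: 450.
Adding Vance: each post office re-picks its cheapest; new service cost 434, saving 16.
Extra fixed cost: 3. Net change = 3 − 16 = -13.
(Totals: 487 → 474.)

Yes — net change −13 (cost falls by 13).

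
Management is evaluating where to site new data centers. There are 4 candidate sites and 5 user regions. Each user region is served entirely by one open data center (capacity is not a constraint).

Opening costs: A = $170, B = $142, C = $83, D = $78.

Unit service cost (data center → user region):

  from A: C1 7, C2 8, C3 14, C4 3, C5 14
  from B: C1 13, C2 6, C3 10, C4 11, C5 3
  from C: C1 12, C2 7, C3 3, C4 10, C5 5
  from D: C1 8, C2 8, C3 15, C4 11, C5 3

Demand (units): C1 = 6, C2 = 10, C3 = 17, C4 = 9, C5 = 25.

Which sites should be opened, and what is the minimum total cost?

Open C only; minimum total cost 491.

For any fixed open set, each user region goes to its cheapest open site; total = fixed + service.
{C}: C1→C 12·6=72, C2→C 7·10=70, C3→C 3·17=51, C4→C 10·9=90, C5→C 5·25=125. Service 408; fixed 83; total 491.
{C, D}: service 334 + fixed 161 = 495
{A, C}: service 315 + fixed 253 = 568
{A, B, C, D}: C1→A 7·6=42, C2→B 6·10=60, C3→C 3·17=51, C4→A 3·9=27, C5→B 3·25=75. Service 255; fixed 473; total 728.
No other subset beats 491.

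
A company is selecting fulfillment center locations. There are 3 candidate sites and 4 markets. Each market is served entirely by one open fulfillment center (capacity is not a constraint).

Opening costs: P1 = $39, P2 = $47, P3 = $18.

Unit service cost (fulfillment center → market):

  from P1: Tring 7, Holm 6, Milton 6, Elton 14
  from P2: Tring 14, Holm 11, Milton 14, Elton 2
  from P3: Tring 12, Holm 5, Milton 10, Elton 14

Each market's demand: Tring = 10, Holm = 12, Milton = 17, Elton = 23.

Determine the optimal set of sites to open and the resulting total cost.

For any fixed open set, each market goes to its cheapest open site; total = fixed + service.
{P1, P2}: Tring→P1 7·10=70, Holm→P1 6·12=72, Milton→P1 6·17=102, Elton→P2 2·23=46. Service 290; fixed 86; total 376.
{P1, P2, P3}: Tring→P1 7·10=70, Holm→P3 5·12=60, Milton→P1 6·17=102, Elton→P2 2·23=46. Service 278; fixed 104; total 382.
{P2, P3}: service 396 + fixed 65 = 461
{P3}: Tring→P3 12·10=120, Holm→P3 5·12=60, Milton→P3 10·17=170, Elton→P3 14·23=322. Service 672; fixed 18; total 690.
No other subset beats 376.

Open P1 and P2; minimum total cost 376.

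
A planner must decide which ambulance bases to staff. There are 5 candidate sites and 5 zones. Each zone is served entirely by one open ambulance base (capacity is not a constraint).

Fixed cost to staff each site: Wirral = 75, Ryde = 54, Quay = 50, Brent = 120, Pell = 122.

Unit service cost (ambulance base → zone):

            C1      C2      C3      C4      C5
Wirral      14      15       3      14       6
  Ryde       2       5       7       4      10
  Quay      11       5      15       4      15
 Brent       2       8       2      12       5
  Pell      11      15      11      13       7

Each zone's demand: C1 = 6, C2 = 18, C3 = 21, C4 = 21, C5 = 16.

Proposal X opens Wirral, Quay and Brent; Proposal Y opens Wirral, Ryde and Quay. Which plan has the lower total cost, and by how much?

Proposal Y is cheaper by 29.

Proposal X: {Wirral, Quay, Brent}: C1→Brent 2·6=12, C2→Quay 5·18=90, C3→Brent 2·21=42, C4→Quay 4·21=84, C5→Brent 5·16=80. Service 308; fixed 245; total 553.
Proposal Y: {Wirral, Ryde, Quay}: C1→Ryde 2·6=12, C2→Ryde 5·18=90, C3→Wirral 3·21=63, C4→Ryde 4·21=84, C5→Wirral 6·16=96. Service 345; fixed 179; total 524.
Difference: |553 − 524| = 29.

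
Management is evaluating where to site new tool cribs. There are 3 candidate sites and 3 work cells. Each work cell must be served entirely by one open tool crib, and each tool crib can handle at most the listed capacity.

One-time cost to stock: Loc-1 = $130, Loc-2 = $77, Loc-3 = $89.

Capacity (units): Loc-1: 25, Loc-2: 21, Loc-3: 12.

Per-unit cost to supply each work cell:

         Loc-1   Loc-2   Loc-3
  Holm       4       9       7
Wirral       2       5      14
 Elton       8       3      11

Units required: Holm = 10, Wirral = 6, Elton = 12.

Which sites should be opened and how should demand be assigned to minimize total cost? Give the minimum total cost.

Minimum total cost: 295

Open {Loc-1, Loc-2}: Holm→Loc-1 4·10=40, Wirral→Loc-1 2·6=12, Elton→Loc-2 3·12=36.
Loads: Loc-1 carries 16/25, Loc-2 carries 12/21. Service 88; fixed 207; total 295.
Next best feasible plan costs 302.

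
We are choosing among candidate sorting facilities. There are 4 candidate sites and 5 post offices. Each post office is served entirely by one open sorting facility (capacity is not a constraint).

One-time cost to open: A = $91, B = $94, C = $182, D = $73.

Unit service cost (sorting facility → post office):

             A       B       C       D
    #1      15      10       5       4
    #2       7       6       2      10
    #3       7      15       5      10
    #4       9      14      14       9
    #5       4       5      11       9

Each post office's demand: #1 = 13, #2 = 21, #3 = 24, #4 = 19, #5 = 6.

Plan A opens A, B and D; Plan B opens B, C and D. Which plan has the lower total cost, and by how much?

Plan A: {A, B, D}: #1→D 4·13=52, #2→B 6·21=126, #3→A 7·24=168, #4→A 9·19=171, #5→A 4·6=24. Service 541; fixed 258; total 799.
Plan B: {B, C, D}: #1→D 4·13=52, #2→C 2·21=42, #3→C 5·24=120, #4→D 9·19=171, #5→B 5·6=30. Service 415; fixed 349; total 764.
Difference: |799 − 764| = 35.

Plan B is cheaper by 35.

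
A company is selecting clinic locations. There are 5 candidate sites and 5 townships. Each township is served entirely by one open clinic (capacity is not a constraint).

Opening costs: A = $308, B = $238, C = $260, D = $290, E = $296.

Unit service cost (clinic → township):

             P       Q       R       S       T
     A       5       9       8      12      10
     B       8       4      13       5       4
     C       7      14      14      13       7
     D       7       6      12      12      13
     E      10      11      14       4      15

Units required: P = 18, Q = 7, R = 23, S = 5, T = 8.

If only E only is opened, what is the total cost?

Total cost: 1015

Each township is assigned to its cheapest site among the open ones.
{E}: P→E 10·18=180, Q→E 11·7=77, R→E 14·23=322, S→E 4·5=20, T→E 15·8=120. Service 719; fixed 296; total 1015.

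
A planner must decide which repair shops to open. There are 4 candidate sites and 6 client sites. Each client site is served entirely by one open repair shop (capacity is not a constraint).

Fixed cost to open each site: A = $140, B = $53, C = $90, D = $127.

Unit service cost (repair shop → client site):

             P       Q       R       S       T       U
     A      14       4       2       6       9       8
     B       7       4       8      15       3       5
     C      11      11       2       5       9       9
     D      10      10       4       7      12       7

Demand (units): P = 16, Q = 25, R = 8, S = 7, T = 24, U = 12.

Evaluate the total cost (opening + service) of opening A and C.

Total cost: 869

Each client site is assigned to its cheapest site among the open ones.
{A, C}: P→C 11·16=176, Q→A 4·25=100, R→A 2·8=16, S→C 5·7=35, T→A 9·24=216, U→A 8·12=96. Service 639; fixed 230; total 869.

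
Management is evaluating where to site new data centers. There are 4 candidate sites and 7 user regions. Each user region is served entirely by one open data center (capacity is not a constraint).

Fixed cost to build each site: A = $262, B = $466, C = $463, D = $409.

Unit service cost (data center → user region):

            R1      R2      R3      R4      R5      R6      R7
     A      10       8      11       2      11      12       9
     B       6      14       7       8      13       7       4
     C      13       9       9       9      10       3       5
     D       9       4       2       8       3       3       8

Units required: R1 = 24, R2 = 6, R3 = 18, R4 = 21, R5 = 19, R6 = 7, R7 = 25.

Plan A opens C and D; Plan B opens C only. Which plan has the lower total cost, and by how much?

Plan B is cheaper by 3.

Plan A: {C, D}: R1→D 9·24=216, R2→D 4·6=24, R3→D 2·18=36, R4→D 8·21=168, R5→D 3·19=57, R6→C 3·7=21, R7→C 5·25=125. Service 647; fixed 872; total 1519.
Plan B: {C}: R1→C 13·24=312, R2→C 9·6=54, R3→C 9·18=162, R4→C 9·21=189, R5→C 10·19=190, R6→C 3·7=21, R7→C 5·25=125. Service 1053; fixed 463; total 1516.
Difference: |1519 − 1516| = 3.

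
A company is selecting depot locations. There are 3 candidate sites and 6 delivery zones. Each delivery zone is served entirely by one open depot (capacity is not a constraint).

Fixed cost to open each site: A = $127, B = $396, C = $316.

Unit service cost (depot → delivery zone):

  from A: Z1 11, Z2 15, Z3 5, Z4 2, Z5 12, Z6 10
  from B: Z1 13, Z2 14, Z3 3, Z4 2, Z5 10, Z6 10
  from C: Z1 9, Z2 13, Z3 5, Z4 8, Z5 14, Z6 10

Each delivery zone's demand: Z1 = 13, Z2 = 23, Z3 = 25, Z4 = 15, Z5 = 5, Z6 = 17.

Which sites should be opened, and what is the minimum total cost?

Open A only; minimum total cost 1000.

For any fixed open set, each delivery zone goes to its cheapest open site; total = fixed + service.
{A}: Z1→A 11·13=143, Z2→A 15·23=345, Z3→A 5·25=125, Z4→A 2·15=30, Z5→A 12·5=60, Z6→A 10·17=170. Service 873; fixed 127; total 1000.
{B}: service 816 + fixed 396 = 1212
{C}: Z1→C 9·13=117, Z2→C 13·23=299, Z3→C 5·25=125, Z4→C 8·15=120, Z5→C 14·5=70, Z6→C 10·17=170. Service 901; fixed 316; total 1217.
{A, B, C}: service 741 + fixed 839 = 1580
No other subset beats 1000.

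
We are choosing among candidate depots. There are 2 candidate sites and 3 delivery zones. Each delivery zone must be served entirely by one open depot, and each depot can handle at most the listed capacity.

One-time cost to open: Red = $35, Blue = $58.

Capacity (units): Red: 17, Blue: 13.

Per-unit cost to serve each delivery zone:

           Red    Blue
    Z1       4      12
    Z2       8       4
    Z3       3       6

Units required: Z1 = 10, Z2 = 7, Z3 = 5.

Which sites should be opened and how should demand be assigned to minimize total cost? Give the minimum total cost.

Open {Red, Blue}: Z1→Red 4·10=40, Z2→Blue 4·7=28, Z3→Red 3·5=15.
Loads: Red carries 15/17, Blue carries 7/13. Service 83; fixed 93; total 176.
Next best feasible plan costs 191.

Minimum total cost: 176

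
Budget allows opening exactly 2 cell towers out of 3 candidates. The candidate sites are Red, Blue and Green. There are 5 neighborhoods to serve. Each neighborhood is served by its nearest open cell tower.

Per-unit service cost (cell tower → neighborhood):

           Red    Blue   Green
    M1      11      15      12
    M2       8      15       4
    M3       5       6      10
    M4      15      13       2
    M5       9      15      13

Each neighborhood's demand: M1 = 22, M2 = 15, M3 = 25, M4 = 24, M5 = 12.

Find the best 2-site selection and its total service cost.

Choose Red and Green; total service cost 583.

With exactly 2 open, each neighborhood uses its cheapest among the chosen.
{Red, Green}: M1→Red 11·22=242, M2→Green 4·15=60, M3→Red 5·25=125, M4→Green 2·24=48, M5→Red 9·12=108. Service cost 583.
{Blue, Green}: service cost 678
{Red, Blue}: service cost 907
Among all 3 size-2 choices, {Red, Green} is lowest.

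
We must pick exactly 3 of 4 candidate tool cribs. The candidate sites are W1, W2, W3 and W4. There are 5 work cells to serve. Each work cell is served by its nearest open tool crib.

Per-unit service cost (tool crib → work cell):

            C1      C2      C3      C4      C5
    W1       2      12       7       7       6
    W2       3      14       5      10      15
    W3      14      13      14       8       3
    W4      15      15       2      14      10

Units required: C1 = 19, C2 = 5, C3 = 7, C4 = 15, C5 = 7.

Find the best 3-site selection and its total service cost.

Choose W1, W3 and W4; total service cost 238.

With exactly 3 open, each work cell uses its cheapest among the chosen.
{W1, W3, W4}: C1→W1 2·19=38, C2→W1 12·5=60, C3→W4 2·7=14, C4→W1 7·15=105, C5→W3 3·7=21. Service cost 238.
{W1, W2, W3}: service cost 259
{W1, W2, W4}: service cost 259
Among all 4 size-3 choices, {W1, W3, W4} is lowest.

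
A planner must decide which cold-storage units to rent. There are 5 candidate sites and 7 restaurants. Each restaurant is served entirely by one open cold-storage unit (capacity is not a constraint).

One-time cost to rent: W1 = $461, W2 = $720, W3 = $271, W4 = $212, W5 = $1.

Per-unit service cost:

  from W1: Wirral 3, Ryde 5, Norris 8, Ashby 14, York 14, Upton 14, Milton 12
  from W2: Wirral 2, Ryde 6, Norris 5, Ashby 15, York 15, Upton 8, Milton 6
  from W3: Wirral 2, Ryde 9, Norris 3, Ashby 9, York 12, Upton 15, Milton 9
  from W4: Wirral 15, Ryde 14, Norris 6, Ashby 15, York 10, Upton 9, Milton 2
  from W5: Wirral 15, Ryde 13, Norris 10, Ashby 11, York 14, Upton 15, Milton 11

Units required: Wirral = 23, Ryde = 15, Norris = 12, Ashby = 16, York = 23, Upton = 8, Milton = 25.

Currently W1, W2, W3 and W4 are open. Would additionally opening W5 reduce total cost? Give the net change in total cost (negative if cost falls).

Current service cost with {W1, W2, W3, W4}: 645.
Adding W5: each restaurant re-picks its cheapest; new service cost 645, saving 0.
Extra fixed cost: 1. Net change = 1 − 0 = 1.
(Totals: 2309 → 2310.)

No — net change +1 (cost rises by 1).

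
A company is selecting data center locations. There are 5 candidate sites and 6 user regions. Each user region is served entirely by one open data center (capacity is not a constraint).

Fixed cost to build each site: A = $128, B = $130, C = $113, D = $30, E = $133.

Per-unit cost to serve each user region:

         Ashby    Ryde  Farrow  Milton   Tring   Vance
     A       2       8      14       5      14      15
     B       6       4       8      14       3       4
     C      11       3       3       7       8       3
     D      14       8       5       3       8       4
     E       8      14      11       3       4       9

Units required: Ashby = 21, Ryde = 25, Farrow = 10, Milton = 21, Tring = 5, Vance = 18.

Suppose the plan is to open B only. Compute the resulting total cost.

Each user region is assigned to its cheapest site among the open ones.
{B}: Ashby→B 6·21=126, Ryde→B 4·25=100, Farrow→B 8·10=80, Milton→B 14·21=294, Tring→B 3·5=15, Vance→B 4·18=72. Service 687; fixed 130; total 817.

Total cost: 817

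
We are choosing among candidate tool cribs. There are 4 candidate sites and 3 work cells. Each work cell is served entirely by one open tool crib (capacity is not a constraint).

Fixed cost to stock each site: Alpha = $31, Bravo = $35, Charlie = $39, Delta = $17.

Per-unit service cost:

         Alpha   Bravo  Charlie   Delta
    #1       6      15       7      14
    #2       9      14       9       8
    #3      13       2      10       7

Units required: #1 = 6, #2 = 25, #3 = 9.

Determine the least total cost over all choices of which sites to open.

Minimum total cost: 337

For any fixed open set, each work cell goes to its cheapest open site; total = fixed + service.
{Alpha, Bravo, Delta}: #1→Alpha 6·6=36, #2→Delta 8·25=200, #3→Bravo 2·9=18. Service 254; fixed 83; total 337.
{Alpha, Bravo}: service 279 + fixed 66 = 345
{Alpha, Delta}: #1→Alpha 6·6=36, #2→Delta 8·25=200, #3→Delta 7·9=63. Service 299; fixed 48; total 347.
{Alpha, Bravo, Charlie, Delta}: #1→Alpha 6·6=36, #2→Delta 8·25=200, #3→Bravo 2·9=18. Service 254; fixed 122; total 376.
No other subset beats 337.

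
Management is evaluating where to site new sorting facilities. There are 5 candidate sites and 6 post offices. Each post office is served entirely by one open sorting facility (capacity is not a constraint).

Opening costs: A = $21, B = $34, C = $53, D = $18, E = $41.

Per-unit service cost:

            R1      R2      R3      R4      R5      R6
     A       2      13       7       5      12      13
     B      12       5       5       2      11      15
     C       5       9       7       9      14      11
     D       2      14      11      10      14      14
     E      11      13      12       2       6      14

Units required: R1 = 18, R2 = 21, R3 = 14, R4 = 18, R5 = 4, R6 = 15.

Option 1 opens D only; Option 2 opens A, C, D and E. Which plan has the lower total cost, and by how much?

Option 2 is cheaper by 267.

Option 1: {D}: R1→D 2·18=36, R2→D 14·21=294, R3→D 11·14=154, R4→D 10·18=180, R5→D 14·4=56, R6→D 14·15=210. Service 930; fixed 18; total 948.
Option 2: {A, C, D, E}: R1→A 2·18=36, R2→C 9·21=189, R3→A 7·14=98, R4→E 2·18=36, R5→E 6·4=24, R6→C 11·15=165. Service 548; fixed 133; total 681.
Difference: |948 − 681| = 267.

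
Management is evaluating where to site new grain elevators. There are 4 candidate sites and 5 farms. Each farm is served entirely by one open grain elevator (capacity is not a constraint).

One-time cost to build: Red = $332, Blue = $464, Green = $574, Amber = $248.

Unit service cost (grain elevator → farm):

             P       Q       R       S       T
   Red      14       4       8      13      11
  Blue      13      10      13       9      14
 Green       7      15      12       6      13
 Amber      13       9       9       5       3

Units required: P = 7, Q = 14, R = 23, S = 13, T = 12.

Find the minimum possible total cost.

Minimum total cost: 773

For any fixed open set, each farm goes to its cheapest open site; total = fixed + service.
{Amber}: P→Amber 13·7=91, Q→Amber 9·14=126, R→Amber 9·23=207, S→Amber 5·13=65, T→Amber 3·12=36. Service 525; fixed 248; total 773.
{Red}: P→Red 14·7=98, Q→Red 4·14=56, R→Red 8·23=184, S→Red 13·13=169, T→Red 11·12=132. Service 639; fixed 332; total 971.
{Red, Amber}: P→Amber 13·7=91, Q→Red 4·14=56, R→Red 8·23=184, S→Amber 5·13=65, T→Amber 3·12=36. Service 432; fixed 580; total 1012.
{Red, Blue, Green, Amber}: P→Green 7·7=49, Q→Red 4·14=56, R→Red 8·23=184, S→Amber 5·13=65, T→Amber 3·12=36. Service 390; fixed 1618; total 2008.
No other subset beats 773.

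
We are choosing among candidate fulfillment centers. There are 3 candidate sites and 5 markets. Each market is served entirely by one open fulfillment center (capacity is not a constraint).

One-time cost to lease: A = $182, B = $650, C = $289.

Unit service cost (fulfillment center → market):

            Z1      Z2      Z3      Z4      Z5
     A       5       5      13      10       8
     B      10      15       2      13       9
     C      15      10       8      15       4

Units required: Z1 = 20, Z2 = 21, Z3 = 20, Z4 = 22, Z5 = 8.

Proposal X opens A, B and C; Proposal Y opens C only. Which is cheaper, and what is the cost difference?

Proposal Y is cheaper by 297.

Proposal X: {A, B, C}: Z1→A 5·20=100, Z2→A 5·21=105, Z3→B 2·20=40, Z4→A 10·22=220, Z5→C 4·8=32. Service 497; fixed 1121; total 1618.
Proposal Y: {C}: Z1→C 15·20=300, Z2→C 10·21=210, Z3→C 8·20=160, Z4→C 15·22=330, Z5→C 4·8=32. Service 1032; fixed 289; total 1321.
Difference: |1618 − 1321| = 297.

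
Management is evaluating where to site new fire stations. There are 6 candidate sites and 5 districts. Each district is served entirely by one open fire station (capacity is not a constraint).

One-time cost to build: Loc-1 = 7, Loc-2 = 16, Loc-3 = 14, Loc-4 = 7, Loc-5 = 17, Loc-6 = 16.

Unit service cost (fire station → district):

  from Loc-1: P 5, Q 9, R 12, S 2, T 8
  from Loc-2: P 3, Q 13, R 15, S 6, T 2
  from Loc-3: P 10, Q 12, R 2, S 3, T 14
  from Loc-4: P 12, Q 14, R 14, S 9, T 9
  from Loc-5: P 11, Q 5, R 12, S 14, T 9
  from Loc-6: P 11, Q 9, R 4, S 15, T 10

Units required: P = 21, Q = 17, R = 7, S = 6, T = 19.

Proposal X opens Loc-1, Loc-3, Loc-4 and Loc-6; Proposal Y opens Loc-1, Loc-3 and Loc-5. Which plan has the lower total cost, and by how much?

Proposal X: {Loc-1, Loc-3, Loc-4, Loc-6}: P→Loc-1 5·21=105, Q→Loc-1 9·17=153, R→Loc-3 2·7=14, S→Loc-1 2·6=12, T→Loc-1 8·19=152. Service 436; fixed 44; total 480.
Proposal Y: {Loc-1, Loc-3, Loc-5}: P→Loc-1 5·21=105, Q→Loc-5 5·17=85, R→Loc-3 2·7=14, S→Loc-1 2·6=12, T→Loc-1 8·19=152. Service 368; fixed 38; total 406.
Difference: |480 − 406| = 74.

Proposal Y is cheaper by 74.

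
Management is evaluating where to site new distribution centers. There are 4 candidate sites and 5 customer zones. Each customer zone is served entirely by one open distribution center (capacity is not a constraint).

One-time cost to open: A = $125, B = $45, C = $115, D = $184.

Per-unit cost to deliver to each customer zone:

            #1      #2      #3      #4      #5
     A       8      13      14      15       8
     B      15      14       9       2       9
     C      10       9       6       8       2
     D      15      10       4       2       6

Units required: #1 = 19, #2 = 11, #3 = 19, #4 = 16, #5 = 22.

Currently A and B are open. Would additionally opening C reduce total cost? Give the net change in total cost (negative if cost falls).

Yes — net change −118 (cost falls by 118).

Current service cost with {A, B}: 674.
Adding C: each customer zone re-picks its cheapest; new service cost 441, saving 233.
Extra fixed cost: 115. Net change = 115 − 233 = -118.
(Totals: 844 → 726.)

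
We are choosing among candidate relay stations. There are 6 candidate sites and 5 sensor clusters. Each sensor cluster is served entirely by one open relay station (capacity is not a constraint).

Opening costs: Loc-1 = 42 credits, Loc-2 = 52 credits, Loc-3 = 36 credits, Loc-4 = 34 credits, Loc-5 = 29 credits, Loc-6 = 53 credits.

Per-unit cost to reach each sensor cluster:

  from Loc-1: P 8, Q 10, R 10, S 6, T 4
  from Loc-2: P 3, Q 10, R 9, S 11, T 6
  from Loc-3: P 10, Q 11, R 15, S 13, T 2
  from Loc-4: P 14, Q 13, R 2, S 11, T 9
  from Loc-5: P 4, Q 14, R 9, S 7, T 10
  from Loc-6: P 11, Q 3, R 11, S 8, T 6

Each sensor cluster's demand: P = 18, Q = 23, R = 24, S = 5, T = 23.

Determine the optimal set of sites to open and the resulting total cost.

For any fixed open set, each sensor cluster goes to its cheapest open site; total = fixed + service.
{Loc-3, Loc-4, Loc-5, Loc-6}: P→Loc-5 4·18=72, Q→Loc-6 3·23=69, R→Loc-4 2·24=48, S→Loc-5 7·5=35, T→Loc-3 2·23=46. Service 270; fixed 152; total 422.
{Loc-2, Loc-3, Loc-4, Loc-6}: service 257 + fixed 175 = 432
{Loc-2, Loc-3, Loc-4, Loc-5, Loc-6}: service 252 + fixed 204 = 456
{Loc-1, Loc-2, Loc-3, Loc-4, Loc-5, Loc-6}: P→Loc-2 3·18=54, Q→Loc-6 3·23=69, R→Loc-4 2·24=48, S→Loc-1 6·5=30, T→Loc-3 2·23=46. Service 247; fixed 246; total 493.
No other subset beats 422.

Open Loc-3, Loc-4, Loc-5 and Loc-6; minimum total cost 422.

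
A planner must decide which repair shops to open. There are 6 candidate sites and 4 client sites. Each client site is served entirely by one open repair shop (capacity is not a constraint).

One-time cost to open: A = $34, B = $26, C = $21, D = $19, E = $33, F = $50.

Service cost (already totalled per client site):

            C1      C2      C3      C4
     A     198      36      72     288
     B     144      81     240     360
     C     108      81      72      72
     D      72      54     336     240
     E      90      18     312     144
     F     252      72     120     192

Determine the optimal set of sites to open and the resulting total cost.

For any fixed open set, each client site goes to its cheapest open site; total = fixed + service.
{C, E}: C1→E 90, C2→E 18, C3→C 72, C4→C 72. Service 252; fixed 54; total 306.
{C, D, E}: service 234 + fixed 73 = 307
{C, D}: service 270 + fixed 40 = 310
{A, B, C, D, E, F}: service 234 + fixed 183 = 417
No other subset beats 306.

Open C and E; minimum total cost 306.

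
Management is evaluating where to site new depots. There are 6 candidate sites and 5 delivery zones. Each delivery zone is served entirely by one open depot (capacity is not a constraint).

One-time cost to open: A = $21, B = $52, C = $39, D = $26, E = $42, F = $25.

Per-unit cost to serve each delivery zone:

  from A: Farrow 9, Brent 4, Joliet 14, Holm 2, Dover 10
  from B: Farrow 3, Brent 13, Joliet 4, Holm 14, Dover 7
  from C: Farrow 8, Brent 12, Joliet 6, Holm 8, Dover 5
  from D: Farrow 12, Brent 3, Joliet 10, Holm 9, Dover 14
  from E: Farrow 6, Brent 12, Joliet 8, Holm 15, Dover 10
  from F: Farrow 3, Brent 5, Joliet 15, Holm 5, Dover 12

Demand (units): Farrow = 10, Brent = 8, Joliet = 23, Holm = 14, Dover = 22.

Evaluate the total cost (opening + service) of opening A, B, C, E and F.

Each delivery zone is assigned to its cheapest site among the open ones.
{A, B, C, E, F}: Farrow→B 3·10=30, Brent→A 4·8=32, Joliet→B 4·23=92, Holm→A 2·14=28, Dover→C 5·22=110. Service 292; fixed 179; total 471.

Total cost: 471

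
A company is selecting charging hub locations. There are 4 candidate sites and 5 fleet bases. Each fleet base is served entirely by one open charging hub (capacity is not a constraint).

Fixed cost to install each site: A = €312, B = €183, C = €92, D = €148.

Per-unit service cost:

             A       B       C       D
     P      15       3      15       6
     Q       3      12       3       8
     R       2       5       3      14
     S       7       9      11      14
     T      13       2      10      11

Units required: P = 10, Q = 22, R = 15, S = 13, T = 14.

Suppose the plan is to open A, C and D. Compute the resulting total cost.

Each fleet base is assigned to its cheapest site among the open ones.
{A, C, D}: P→D 6·10=60, Q→A 3·22=66, R→A 2·15=30, S→A 7·13=91, T→C 10·14=140. Service 387; fixed 552; total 939.

Total cost: 939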